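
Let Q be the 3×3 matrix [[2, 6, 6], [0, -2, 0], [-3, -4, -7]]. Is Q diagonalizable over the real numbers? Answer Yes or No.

Yes

Characteristic polynomial: p(λ) = λ^3 + 7λ^2 + 14λ + 8 = (λ + 1)(λ + 2)(λ + 4).
All 3 eigenvalues are distinct, so Q is diagonalizable.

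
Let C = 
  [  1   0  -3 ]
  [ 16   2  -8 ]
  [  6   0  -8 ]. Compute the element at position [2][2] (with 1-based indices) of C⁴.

Characteristic polynomial: t^3 + 5t^2 - 4t - 20 = (t - 2)(t + 2)(t + 5), so the eigenvalues are -5, -2, 2.
t=-2: eigenvector (-1, 2, -1).
t=2: eigenvector (0, 1, 0).
t=-5: eigenvector (1, 0, 2).
P = [[-1, 0, 1], [2, 1, 0], [-1, 0, 2]], D = diag(-2, 2, -5), P⁻¹ = [[-2, 0, 1], [4, 1, -2], [-1, 0, 1]].
C⁴ = P·diag(16, 16, 625)·P⁻¹ = [[-593, 0, 609], [0, 16, 0], [-1218, 0, 1234]].
The requested entry is 16.

16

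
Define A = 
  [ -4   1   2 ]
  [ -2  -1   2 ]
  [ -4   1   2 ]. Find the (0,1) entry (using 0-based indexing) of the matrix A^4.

-15

Characteristic polynomial: t^3 + 3t^2 + 2t = t(t + 1)(t + 2), so the eigenvalues are -2, -1, 0.
t=0: eigenvector (-2, -2, -3).
t=-2: eigenvector (1, 0, 1).
t=-1: eigenvector (1, 1, 1).
P = [[-2, 1, 1], [-2, 0, 1], [-3, 1, 1]], D = diag(0, -2, -1), P⁻¹ = [[1, 0, -1], [1, -1, 0], [2, 1, -2]].
A⁴ = P·diag(0, 16, 1)·P⁻¹ = [[18, -15, -2], [2, 1, -2], [18, -15, -2]].
The requested entry is -15.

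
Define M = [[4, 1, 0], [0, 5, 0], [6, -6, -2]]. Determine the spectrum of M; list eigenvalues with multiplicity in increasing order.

-2, 4, 5

Characteristic polynomial: p(μ) = μ^3 - 7μ^2 + 2μ + 40 = (μ - 5)(μ - 4)(μ + 2).
Roots (with multiplicity): -2, 4, 5.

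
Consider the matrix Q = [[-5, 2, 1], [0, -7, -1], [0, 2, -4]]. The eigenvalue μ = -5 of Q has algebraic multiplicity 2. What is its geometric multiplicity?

2

Q + 5I = [[0, 2, 1], [0, -2, -1], [0, 2, 1]].
This matrix has rank 1, so its null space has dimension 3 − 1 = 2.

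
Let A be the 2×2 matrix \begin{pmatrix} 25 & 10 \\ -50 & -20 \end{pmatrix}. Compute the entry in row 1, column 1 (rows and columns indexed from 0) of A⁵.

-12500

Characteristic polynomial: s^2 - 5s = s(s - 5), so the eigenvalues are 0, 5.
s=0: eigenvector (-2, 5).
s=5: eigenvector (1, -2).
P = [[-2, 1], [5, -2]], D = diag(0, 5), P⁻¹ = [[2, 1], [5, 2]].
A⁵ = P·diag(0, 3125)·P⁻¹ = [[15625, 6250], [-31250, -12500]].
The requested entry is -12500.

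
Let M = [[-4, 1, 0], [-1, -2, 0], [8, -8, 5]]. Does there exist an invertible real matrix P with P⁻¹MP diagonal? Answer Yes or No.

Characteristic polynomial: p(t) = t^3 + t^2 - 21t - 45 = (t - 5)(t + 3)^2.
t = -3 has algebraic multiplicity 2; rank(M + 3I) = 2, so geometric multiplicity = 1.
Geometric multiplicity < algebraic multiplicity, so M is not diagonalizable.

No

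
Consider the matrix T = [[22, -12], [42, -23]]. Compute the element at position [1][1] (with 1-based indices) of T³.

Characteristic polynomial: μ^2 + μ - 2 = (μ - 1)(μ + 2), so the eigenvalues are -2, 1.
μ=-2: eigenvector (-1, -2).
μ=1: eigenvector (4, 7).
P = [[-1, 4], [-2, 7]], D = diag(-2, 1), P⁻¹ = [[7, -4], [2, -1]].
T³ = P·diag(-8, 1)·P⁻¹ = [[64, -36], [126, -71]].
The requested entry is 64.

64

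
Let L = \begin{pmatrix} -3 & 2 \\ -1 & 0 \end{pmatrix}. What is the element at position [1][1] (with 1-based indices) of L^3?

Characteristic polynomial: s^2 + 3s + 2 = (s + 1)(s + 2), so the eigenvalues are -2, -1.
s=-1: eigenvector (-1, -1).
s=-2: eigenvector (2, 1).
P = [[-1, 2], [-1, 1]], D = diag(-1, -2), P⁻¹ = [[1, -2], [1, -1]].
L³ = P·diag(-1, -8)·P⁻¹ = [[-15, 14], [-7, 6]].
The requested entry is -15.

-15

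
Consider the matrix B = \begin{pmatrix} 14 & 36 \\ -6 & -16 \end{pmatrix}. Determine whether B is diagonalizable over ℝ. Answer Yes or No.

Characteristic polynomial: p(s) = s^2 + 2s - 8 = (s - 2)(s + 4).
All 2 eigenvalues are distinct, so B is diagonalizable.

Yes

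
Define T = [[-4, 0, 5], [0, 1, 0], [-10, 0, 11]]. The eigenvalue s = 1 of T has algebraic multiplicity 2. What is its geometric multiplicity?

T − 1I = [[-5, 0, 5], [0, 0, 0], [-10, 0, 10]].
This matrix has rank 1, so its null space has dimension 3 − 1 = 2.

2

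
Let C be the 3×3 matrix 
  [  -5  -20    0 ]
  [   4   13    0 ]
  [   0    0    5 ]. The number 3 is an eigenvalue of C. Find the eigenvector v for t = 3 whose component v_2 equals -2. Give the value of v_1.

C − 3I = [[-8, -20, 0], [4, 10, 0], [0, 0, 2]].
Solving (C − 3I)v = 0 gives the eigenspace spanned by (5, -2, 0).
With v_2 = -2, v = (5, -2, 0), so v_1 = 5.

5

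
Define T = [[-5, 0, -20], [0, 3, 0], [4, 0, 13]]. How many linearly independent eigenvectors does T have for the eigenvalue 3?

2

T − 3I = [[-8, 0, -20], [0, 0, 0], [4, 0, 10]].
This matrix has rank 1, so its null space has dimension 3 − 1 = 2.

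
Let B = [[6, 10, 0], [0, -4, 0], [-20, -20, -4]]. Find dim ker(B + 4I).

2

B + 4I = [[10, 10, 0], [0, 0, 0], [-20, -20, 0]].
This matrix has rank 1, so its null space has dimension 3 − 1 = 2.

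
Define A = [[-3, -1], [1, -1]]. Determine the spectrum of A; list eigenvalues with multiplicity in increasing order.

-2, -2

Characteristic polynomial: p(t) = t^2 + 4t + 4 = (t + 2)^2.
Roots (with multiplicity): -2, -2.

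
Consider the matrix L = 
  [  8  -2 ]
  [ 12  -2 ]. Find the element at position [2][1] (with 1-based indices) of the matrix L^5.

Characteristic polynomial: λ^2 - 6λ + 8 = (λ - 4)(λ - 2), so the eigenvalues are 2, 4.
λ=4: eigenvector (-1, -2).
λ=2: eigenvector (1, 3).
P = [[-1, 1], [-2, 3]], D = diag(4, 2), P⁻¹ = [[-3, 1], [-2, 1]].
L⁵ = P·diag(1024, 32)·P⁻¹ = [[3008, -992], [5952, -1952]].
The requested entry is 5952.

5952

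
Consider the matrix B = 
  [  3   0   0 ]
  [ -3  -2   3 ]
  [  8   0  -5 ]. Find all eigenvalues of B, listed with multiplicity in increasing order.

-5, -2, 3

Characteristic polynomial: p(μ) = μ^3 + 4μ^2 - 11μ - 30 = (μ - 3)(μ + 2)(μ + 5).
Roots (with multiplicity): -5, -2, 3.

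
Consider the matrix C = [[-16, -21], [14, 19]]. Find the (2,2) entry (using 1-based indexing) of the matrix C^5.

Characteristic polynomial: λ^2 - 3λ - 10 = (λ - 5)(λ + 2), so the eigenvalues are -2, 5.
λ=-2: eigenvector (3, -2).
λ=5: eigenvector (1, -1).
P = [[3, 1], [-2, -1]], D = diag(-2, 5), P⁻¹ = [[1, 1], [-2, -3]].
C⁵ = P·diag(-32, 3125)·P⁻¹ = [[-6346, -9471], [6314, 9439]].
The requested entry is 9439.

9439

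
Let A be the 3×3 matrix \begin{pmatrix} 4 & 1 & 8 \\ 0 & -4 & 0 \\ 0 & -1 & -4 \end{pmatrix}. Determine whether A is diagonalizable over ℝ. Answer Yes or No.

Characteristic polynomial: p(r) = r^3 + 4r^2 - 16r - 64 = (r - 4)(r + 4)^2.
r = -4 has algebraic multiplicity 2; rank(A + 4I) = 2, so geometric multiplicity = 1.
Geometric multiplicity < algebraic multiplicity, so A is not diagonalizable.

No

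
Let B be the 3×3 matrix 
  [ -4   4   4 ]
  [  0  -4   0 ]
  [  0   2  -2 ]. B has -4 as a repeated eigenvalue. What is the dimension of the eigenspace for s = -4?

2

B + 4I = [[0, 4, 4], [0, 0, 0], [0, 2, 2]].
This matrix has rank 1, so its null space has dimension 3 − 1 = 2.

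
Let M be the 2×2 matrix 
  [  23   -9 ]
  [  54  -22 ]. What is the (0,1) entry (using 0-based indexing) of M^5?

-4149

Characteristic polynomial: μ^2 - μ - 20 = (μ - 5)(μ + 4), so the eigenvalues are -4, 5.
μ=5: eigenvector (1, 2).
μ=-4: eigenvector (1, 3).
P = [[1, 1], [2, 3]], D = diag(5, -4), P⁻¹ = [[3, -1], [-2, 1]].
M⁵ = P·diag(3125, -1024)·P⁻¹ = [[11423, -4149], [24894, -9322]].
The requested entry is -4149.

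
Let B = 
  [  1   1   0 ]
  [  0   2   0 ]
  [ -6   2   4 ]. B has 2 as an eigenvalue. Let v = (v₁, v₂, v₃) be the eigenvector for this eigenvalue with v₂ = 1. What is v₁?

B − 2I = [[-1, 1, 0], [0, 0, 0], [-6, 2, 2]].
Solving (B − 2I)v = 0 gives the eigenspace spanned by (1, 1, 2).
With v₂ = 1, v = (1, 1, 2), so v₁ = 1.

1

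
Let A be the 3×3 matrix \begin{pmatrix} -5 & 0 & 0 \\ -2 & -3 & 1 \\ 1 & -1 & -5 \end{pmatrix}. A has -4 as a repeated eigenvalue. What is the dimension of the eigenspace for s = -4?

1

A + 4I = [[-1, 0, 0], [-2, 1, 1], [1, -1, -1]].
This matrix has rank 2, so its null space has dimension 3 − 2 = 1.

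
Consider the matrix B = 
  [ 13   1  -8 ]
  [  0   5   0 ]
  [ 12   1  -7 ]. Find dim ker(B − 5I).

B − 5I = [[8, 1, -8], [0, 0, 0], [12, 1, -12]].
This matrix has rank 2, so its null space has dimension 3 − 2 = 1.

1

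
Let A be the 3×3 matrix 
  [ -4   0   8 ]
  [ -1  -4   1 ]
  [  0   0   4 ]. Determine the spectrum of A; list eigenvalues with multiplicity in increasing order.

-4, -4, 4

Characteristic polynomial: p(r) = r^3 + 4r^2 - 16r - 64 = (r - 4)(r + 4)^2.
Roots (with multiplicity): -4, -4, 4.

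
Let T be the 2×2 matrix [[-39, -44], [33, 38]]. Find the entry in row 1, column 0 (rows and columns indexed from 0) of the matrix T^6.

Characteristic polynomial: r^2 + r - 30 = (r - 5)(r + 6), so the eigenvalues are -6, 5.
r=-6: eigenvector (4, -3).
r=5: eigenvector (1, -1).
P = [[4, 1], [-3, -1]], D = diag(-6, 5), P⁻¹ = [[1, 1], [-3, -4]].
T⁶ = P·diag(46656, 15625)·P⁻¹ = [[139749, 124124], [-93093, -77468]].
The requested entry is -93093.

-93093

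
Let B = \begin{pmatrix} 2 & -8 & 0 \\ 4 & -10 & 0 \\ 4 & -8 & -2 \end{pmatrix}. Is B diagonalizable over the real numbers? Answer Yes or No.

Characteristic polynomial: p(t) = t^3 + 10t^2 + 28t + 24 = (t + 2)^2(t + 6).
t = -2 has algebraic multiplicity 2; rank(B + 2I) = 1, so geometric multiplicity = 2.
Every eigenvalue has geometric = algebraic multiplicity, so B is diagonalizable.

Yes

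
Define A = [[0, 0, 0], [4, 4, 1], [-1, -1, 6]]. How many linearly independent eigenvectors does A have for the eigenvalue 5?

A − 5I = [[-5, 0, 0], [4, -1, 1], [-1, -1, 1]].
This matrix has rank 2, so its null space has dimension 3 − 2 = 1.

1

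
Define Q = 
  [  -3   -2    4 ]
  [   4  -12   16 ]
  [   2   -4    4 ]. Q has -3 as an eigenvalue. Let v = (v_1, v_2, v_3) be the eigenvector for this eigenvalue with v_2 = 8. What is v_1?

Q + 3I = [[0, -2, 4], [4, -9, 16], [2, -4, 7]].
Solving (Q + 3I)v = 0 gives the eigenspace spanned by (2, 8, 4).
With v_2 = 8, v = (2, 8, 4), so v_1 = 2.

2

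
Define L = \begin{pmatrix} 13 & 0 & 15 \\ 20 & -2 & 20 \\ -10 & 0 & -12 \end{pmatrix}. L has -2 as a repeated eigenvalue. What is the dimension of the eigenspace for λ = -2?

2

L + 2I = [[15, 0, 15], [20, 0, 20], [-10, 0, -10]].
This matrix has rank 1, so its null space has dimension 3 − 1 = 2.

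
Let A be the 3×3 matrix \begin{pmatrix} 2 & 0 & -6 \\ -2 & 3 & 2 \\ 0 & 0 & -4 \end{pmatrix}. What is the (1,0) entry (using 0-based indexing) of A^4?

Characteristic polynomial: λ^3 - λ^2 - 14λ + 24 = (λ - 3)(λ - 2)(λ + 4), so the eigenvalues are -4, 2, 3.
λ=-4: eigenvector (1, 0, 1).
λ=2: eigenvector (-1, -2, 0).
λ=3: eigenvector (0, 1, 0).
P = [[1, -1, 0], [0, -2, 1], [1, 0, 0]], D = diag(-4, 2, 3), P⁻¹ = [[0, 0, 1], [-1, 0, 1], [-2, 1, 2]].
A⁴ = P·diag(256, 16, 81)·P⁻¹ = [[16, 0, 240], [-130, 81, 130], [0, 0, 256]].
The requested entry is -130.

-130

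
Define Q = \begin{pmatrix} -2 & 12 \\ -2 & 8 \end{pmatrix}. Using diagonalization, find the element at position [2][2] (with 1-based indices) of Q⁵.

3008

Characteristic polynomial: s^2 - 6s + 8 = (s - 4)(s - 2), so the eigenvalues are 2, 4.
s=2: eigenvector (3, 1).
s=4: eigenvector (-2, -1).
P = [[3, -2], [1, -1]], D = diag(2, 4), P⁻¹ = [[1, -2], [1, -3]].
Q⁵ = P·diag(32, 1024)·P⁻¹ = [[-1952, 5952], [-992, 3008]].
The requested entry is 3008.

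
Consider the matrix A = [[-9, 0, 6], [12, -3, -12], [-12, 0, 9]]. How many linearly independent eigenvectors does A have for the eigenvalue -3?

2

A + 3I = [[-6, 0, 6], [12, 0, -12], [-12, 0, 12]].
This matrix has rank 1, so its null space has dimension 3 − 1 = 2.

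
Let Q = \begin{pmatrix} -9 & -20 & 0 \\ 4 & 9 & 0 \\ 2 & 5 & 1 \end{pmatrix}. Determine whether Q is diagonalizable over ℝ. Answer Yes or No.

Characteristic polynomial: p(r) = r^3 - r^2 - r + 1 = (r - 1)^2(r + 1).
r = 1 has algebraic multiplicity 2; rank(Q − 1I) = 2, so geometric multiplicity = 1.
Geometric multiplicity < algebraic multiplicity, so Q is not diagonalizable.

No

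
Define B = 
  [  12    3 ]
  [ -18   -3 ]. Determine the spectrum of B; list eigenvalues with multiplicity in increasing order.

Characteristic polynomial: p(μ) = μ^2 - 9μ + 18 = (μ - 6)(μ - 3).
Roots (with multiplicity): 3, 6.

3, 6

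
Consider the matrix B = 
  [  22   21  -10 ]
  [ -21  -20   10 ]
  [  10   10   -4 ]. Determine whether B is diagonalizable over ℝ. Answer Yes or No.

Characteristic polynomial: p(s) = s^3 + 2s^2 - 7s + 4 = (s - 1)^2(s + 4).
s = 1 has algebraic multiplicity 2; rank(B − 1I) = 2, so geometric multiplicity = 1.
Geometric multiplicity < algebraic multiplicity, so B is not diagonalizable.

No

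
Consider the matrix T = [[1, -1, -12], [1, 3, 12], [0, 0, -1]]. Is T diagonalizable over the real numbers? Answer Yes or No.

No

Characteristic polynomial: p(r) = r^3 - 3r^2 + 4 = (r - 2)^2(r + 1).
r = 2 has algebraic multiplicity 2; rank(T − 2I) = 2, so geometric multiplicity = 1.
Geometric multiplicity < algebraic multiplicity, so T is not diagonalizable.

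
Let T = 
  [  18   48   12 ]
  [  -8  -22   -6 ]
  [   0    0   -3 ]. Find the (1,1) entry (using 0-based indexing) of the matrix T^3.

-664

Characteristic polynomial: μ^3 + 7μ^2 - 36 = (μ - 2)(μ + 3)(μ + 6), so the eigenvalues are -6, -3, 2.
μ=2: eigenvector (3, -1, 0).
μ=-6: eigenvector (-2, 1, 0).
μ=-3: eigenvector (4, -2, 1).
P = [[3, -2, 4], [-1, 1, -2], [0, 0, 1]], D = diag(2, -6, -3), P⁻¹ = [[1, 2, 0], [1, 3, 2], [0, 0, 1]].
T³ = P·diag(8, -216, -27)·P⁻¹ = [[456, 1344, 756], [-224, -664, -378], [0, 0, -27]].
The requested entry is -664.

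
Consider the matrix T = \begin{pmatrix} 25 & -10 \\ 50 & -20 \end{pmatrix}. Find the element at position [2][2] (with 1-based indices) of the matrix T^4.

Characteristic polynomial: μ^2 - 5μ = μ(μ - 5), so the eigenvalues are 0, 5.
μ=0: eigenvector (2, 5).
μ=5: eigenvector (1, 2).
P = [[2, 1], [5, 2]], D = diag(0, 5), P⁻¹ = [[-2, 1], [5, -2]].
T⁴ = P·diag(0, 625)·P⁻¹ = [[3125, -1250], [6250, -2500]].
The requested entry is -2500.

-2500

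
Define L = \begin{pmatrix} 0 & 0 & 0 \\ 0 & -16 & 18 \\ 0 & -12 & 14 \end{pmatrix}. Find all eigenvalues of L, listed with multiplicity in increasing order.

-4, 0, 2

Characteristic polynomial: p(s) = s^3 + 2s^2 - 8s = s(s - 2)(s + 4).
Roots (with multiplicity): -4, 0, 2.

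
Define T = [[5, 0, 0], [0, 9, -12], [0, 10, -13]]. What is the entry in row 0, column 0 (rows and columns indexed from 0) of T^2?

Characteristic polynomial: μ^3 - μ^2 - 17μ - 15 = (μ - 5)(μ + 1)(μ + 3), so the eigenvalues are -3, -1, 5.
μ=-1: eigenvector (0, 6, 5).
μ=5: eigenvector (1, 0, 0).
μ=-3: eigenvector (0, 1, 1).
P = [[0, 1, 0], [6, 0, 1], [5, 0, 1]], D = diag(-1, 5, -3), P⁻¹ = [[0, 1, -1], [1, 0, 0], [0, -5, 6]].
T² = P·diag(1, 25, 9)·P⁻¹ = [[25, 0, 0], [0, -39, 48], [0, -40, 49]].
The requested entry is 25.

25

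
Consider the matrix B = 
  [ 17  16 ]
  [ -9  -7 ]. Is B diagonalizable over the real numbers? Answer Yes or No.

No

Characteristic polynomial: p(s) = s^2 - 10s + 25 = (s - 5)^2.
s = 5 has algebraic multiplicity 2; rank(B − 5I) = 1, so geometric multiplicity = 1.
Geometric multiplicity < algebraic multiplicity, so B is not diagonalizable.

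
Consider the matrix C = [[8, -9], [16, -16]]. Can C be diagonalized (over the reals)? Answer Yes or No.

No

Characteristic polynomial: p(t) = t^2 + 8t + 16 = (t + 4)^2.
t = -4 has algebraic multiplicity 2; rank(C + 4I) = 1, so geometric multiplicity = 1.
Geometric multiplicity < algebraic multiplicity, so C is not diagonalizable.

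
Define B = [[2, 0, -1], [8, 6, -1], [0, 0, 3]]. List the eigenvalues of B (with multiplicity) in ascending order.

2, 3, 6

Characteristic polynomial: p(λ) = λ^3 - 11λ^2 + 36λ - 36 = (λ - 6)(λ - 3)(λ - 2).
Roots (with multiplicity): 2, 3, 6.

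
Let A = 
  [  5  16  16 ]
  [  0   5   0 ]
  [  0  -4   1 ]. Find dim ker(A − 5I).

A − 5I = [[0, 16, 16], [0, 0, 0], [0, -4, -4]].
This matrix has rank 1, so its null space has dimension 3 − 1 = 2.

2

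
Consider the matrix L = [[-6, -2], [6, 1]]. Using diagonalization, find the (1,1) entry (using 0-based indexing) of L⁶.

-1931

Characteristic polynomial: r^2 + 5r + 6 = (r + 2)(r + 3), so the eigenvalues are -3, -2.
r=-2: eigenvector (1, -2).
r=-3: eigenvector (2, -3).
P = [[1, 2], [-2, -3]], D = diag(-2, -3), P⁻¹ = [[-3, -2], [2, 1]].
L⁶ = P·diag(64, 729)·P⁻¹ = [[2724, 1330], [-3990, -1931]].
The requested entry is -1931.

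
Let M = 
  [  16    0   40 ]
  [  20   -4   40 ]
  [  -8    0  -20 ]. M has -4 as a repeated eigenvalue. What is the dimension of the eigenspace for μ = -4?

2

M + 4I = [[20, 0, 40], [20, 0, 40], [-8, 0, -16]].
This matrix has rank 1, so its null space has dimension 3 − 1 = 2.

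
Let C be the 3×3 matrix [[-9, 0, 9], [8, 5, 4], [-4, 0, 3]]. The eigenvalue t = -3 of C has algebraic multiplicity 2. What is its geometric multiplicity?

1

C + 3I = [[-6, 0, 9], [8, 8, 4], [-4, 0, 6]].
This matrix has rank 2, so its null space has dimension 3 − 2 = 1.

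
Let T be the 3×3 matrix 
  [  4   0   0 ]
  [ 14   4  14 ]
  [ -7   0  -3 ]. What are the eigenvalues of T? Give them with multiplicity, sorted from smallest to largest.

-3, 4, 4

Characteristic polynomial: p(s) = s^3 - 5s^2 - 8s + 48 = (s - 4)^2(s + 3).
Roots (with multiplicity): -3, 4, 4.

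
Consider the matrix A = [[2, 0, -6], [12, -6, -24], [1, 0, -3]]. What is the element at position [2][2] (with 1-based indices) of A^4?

1296

Characteristic polynomial: λ^3 + 7λ^2 + 6λ = λ(λ + 1)(λ + 6), so the eigenvalues are -6, -1, 0.
λ=-1: eigenvector (2, 0, 1).
λ=-6: eigenvector (0, 1, 0).
λ=0: eigenvector (3, 2, 1).
P = [[2, 0, 3], [0, 1, 2], [1, 0, 1]], D = diag(-1, -6, 0), P⁻¹ = [[-1, 0, 3], [-2, 1, 4], [1, 0, -2]].
A⁴ = P·diag(1, 1296, 0)·P⁻¹ = [[-2, 0, 6], [-2592, 1296, 5184], [-1, 0, 3]].
The requested entry is 1296.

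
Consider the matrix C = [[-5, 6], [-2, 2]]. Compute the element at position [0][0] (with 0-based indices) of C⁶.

Characteristic polynomial: r^2 + 3r + 2 = (r + 1)(r + 2), so the eigenvalues are -2, -1.
r=-1: eigenvector (-3, -2).
r=-2: eigenvector (2, 1).
P = [[-3, 2], [-2, 1]], D = diag(-1, -2), P⁻¹ = [[1, -2], [2, -3]].
C⁶ = P·diag(1, 64)·P⁻¹ = [[253, -378], [126, -188]].
The requested entry is 253.

253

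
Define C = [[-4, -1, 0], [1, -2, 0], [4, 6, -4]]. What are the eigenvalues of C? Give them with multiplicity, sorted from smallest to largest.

-4, -3, -3

Characteristic polynomial: p(μ) = μ^3 + 10μ^2 + 33μ + 36 = (μ + 3)^2(μ + 4).
Roots (with multiplicity): -4, -3, -3.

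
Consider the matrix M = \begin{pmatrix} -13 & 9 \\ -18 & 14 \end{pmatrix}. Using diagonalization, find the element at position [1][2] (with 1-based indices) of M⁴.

Characteristic polynomial: t^2 - t - 20 = (t - 5)(t + 4), so the eigenvalues are -4, 5.
t=5: eigenvector (-1, -2).
t=-4: eigenvector (1, 1).
P = [[-1, 1], [-2, 1]], D = diag(5, -4), P⁻¹ = [[1, -1], [2, -1]].
M⁴ = P·diag(625, 256)·P⁻¹ = [[-113, 369], [-738, 994]].
The requested entry is 369.

369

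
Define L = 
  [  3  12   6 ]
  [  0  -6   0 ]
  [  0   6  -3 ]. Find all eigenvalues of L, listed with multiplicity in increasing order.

Characteristic polynomial: p(μ) = μ^3 + 6μ^2 - 9μ - 54 = (μ - 3)(μ + 3)(μ + 6).
Roots (with multiplicity): -6, -3, 3.

-6, -3, 3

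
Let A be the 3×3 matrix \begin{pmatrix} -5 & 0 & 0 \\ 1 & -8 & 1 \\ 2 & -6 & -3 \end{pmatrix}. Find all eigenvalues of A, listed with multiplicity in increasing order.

-6, -5, -5

Characteristic polynomial: p(μ) = μ^3 + 16μ^2 + 85μ + 150 = (μ + 5)^2(μ + 6).
Roots (with multiplicity): -6, -5, -5.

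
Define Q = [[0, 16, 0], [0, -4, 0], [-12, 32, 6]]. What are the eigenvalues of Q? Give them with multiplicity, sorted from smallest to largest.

-4, 0, 6

Characteristic polynomial: p(t) = t^3 - 2t^2 - 24t = t(t - 6)(t + 4).
Roots (with multiplicity): -4, 0, 6.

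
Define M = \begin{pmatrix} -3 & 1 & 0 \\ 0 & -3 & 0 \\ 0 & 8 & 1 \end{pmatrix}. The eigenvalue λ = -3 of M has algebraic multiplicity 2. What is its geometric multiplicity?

1

M + 3I = [[0, 1, 0], [0, 0, 0], [0, 8, 4]].
This matrix has rank 2, so its null space has dimension 3 − 2 = 1.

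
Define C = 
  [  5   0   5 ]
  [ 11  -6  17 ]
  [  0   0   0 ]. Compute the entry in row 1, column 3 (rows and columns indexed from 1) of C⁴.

Characteristic polynomial: μ^3 + μ^2 - 30μ = μ(μ - 5)(μ + 6), so the eigenvalues are -6, 0, 5.
μ=0: eigenvector (-1, 1, 1).
μ=-6: eigenvector (0, 1, 0).
μ=5: eigenvector (1, 1, 0).
P = [[-1, 0, 1], [1, 1, 1], [1, 0, 0]], D = diag(0, -6, 5), P⁻¹ = [[0, 0, 1], [-1, 1, -2], [1, 0, 1]].
C⁴ = P·diag(0, 1296, 625)·P⁻¹ = [[625, 0, 625], [-671, 1296, -1967], [0, 0, 0]].
The requested entry is 625.

625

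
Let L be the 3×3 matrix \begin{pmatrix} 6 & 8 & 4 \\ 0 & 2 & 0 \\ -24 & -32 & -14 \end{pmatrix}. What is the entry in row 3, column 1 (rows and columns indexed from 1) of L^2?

192

Characteristic polynomial: r^3 + 6r^2 - 4r - 24 = (r - 2)(r + 2)(r + 6), so the eigenvalues are -6, -2, 2.
r=-2: eigenvector (1, 0, -2).
r=-6: eigenvector (-1, 0, 3).
r=2: eigenvector (0, 1, -2).
P = [[1, -1, 0], [0, 0, 1], [-2, 3, -2]], D = diag(-2, -6, 2), P⁻¹ = [[3, 2, 1], [2, 2, 1], [0, 1, 0]].
L² = P·diag(4, 36, 4)·P⁻¹ = [[-60, -64, -32], [0, 4, 0], [192, 192, 100]].
The requested entry is 192.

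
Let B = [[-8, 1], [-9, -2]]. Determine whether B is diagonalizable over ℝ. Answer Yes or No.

No

Characteristic polynomial: p(μ) = μ^2 + 10μ + 25 = (μ + 5)^2.
μ = -5 has algebraic multiplicity 2; rank(B + 5I) = 1, so geometric multiplicity = 1.
Geometric multiplicity < algebraic multiplicity, so B is not diagonalizable.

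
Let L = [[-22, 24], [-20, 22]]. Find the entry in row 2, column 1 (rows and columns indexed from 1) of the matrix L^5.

Characteristic polynomial: r^2 - 4 = (r - 2)(r + 2), so the eigenvalues are -2, 2.
r=2: eigenvector (1, 1).
r=-2: eigenvector (-6, -5).
P = [[1, -6], [1, -5]], D = diag(2, -2), P⁻¹ = [[-5, 6], [-1, 1]].
L⁵ = P·diag(32, -32)·P⁻¹ = [[-352, 384], [-320, 352]].
The requested entry is -320.

-320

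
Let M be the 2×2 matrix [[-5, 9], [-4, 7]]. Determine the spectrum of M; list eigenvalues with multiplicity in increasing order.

Characteristic polynomial: p(s) = s^2 - 2s + 1 = (s - 1)^2.
Roots (with multiplicity): 1, 1.

1, 1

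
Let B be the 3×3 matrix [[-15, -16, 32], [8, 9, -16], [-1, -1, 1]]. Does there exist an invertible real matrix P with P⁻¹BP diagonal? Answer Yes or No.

No

Characteristic polynomial: p(s) = s^3 + 5s^2 + 3s - 9 = (s - 1)(s + 3)^2.
s = -3 has algebraic multiplicity 2; rank(B + 3I) = 2, so geometric multiplicity = 1.
Geometric multiplicity < algebraic multiplicity, so B is not diagonalizable.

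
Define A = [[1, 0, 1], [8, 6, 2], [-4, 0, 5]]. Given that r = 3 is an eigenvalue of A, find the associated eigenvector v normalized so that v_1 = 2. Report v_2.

A − 3I = [[-2, 0, 1], [8, 3, 2], [-4, 0, 2]].
Solving (A − 3I)v = 0 gives the eigenspace spanned by (2, -8, 4).
With v_1 = 2, v = (2, -8, 4), so v_2 = -8.

-8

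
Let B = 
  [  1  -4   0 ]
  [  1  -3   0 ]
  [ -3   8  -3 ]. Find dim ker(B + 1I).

B + 1I = [[2, -4, 0], [1, -2, 0], [-3, 8, -2]].
This matrix has rank 2, so its null space has dimension 3 − 2 = 1.

1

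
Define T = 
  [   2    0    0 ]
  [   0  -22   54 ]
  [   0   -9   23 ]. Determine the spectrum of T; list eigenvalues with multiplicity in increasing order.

Characteristic polynomial: p(r) = r^3 - 3r^2 - 18r + 40 = (r - 5)(r - 2)(r + 4).
Roots (with multiplicity): -4, 2, 5.

-4, 2, 5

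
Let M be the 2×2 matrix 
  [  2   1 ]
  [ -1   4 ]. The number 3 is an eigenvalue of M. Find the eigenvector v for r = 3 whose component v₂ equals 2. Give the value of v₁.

2

M − 3I = [[-1, 1], [-1, 1]].
Solving (M − 3I)v = 0 gives the eigenspace spanned by (2, 2).
With v₂ = 2, v = (2, 2), so v₁ = 2.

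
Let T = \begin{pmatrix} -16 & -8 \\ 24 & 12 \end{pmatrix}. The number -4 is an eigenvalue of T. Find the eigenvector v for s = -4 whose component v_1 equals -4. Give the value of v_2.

6

T + 4I = [[-12, -8], [24, 16]].
Solving (T + 4I)v = 0 gives the eigenspace spanned by (-4, 6).
With v_1 = -4, v = (-4, 6), so v_2 = 6.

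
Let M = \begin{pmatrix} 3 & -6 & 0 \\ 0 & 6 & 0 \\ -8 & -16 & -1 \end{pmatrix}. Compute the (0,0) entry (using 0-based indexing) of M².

9

Characteristic polynomial: t^3 - 8t^2 + 9t + 18 = (t - 6)(t - 3)(t + 1), so the eigenvalues are -1, 3, 6.
t=3: eigenvector (1, 0, -2).
t=6: eigenvector (-2, 1, 0).
t=-1: eigenvector (0, 0, 1).
P = [[1, -2, 0], [0, 1, 0], [-2, 0, 1]], D = diag(3, 6, -1), P⁻¹ = [[1, 2, 0], [0, 1, 0], [2, 4, 1]].
M² = P·diag(9, 36, 1)·P⁻¹ = [[9, -54, 0], [0, 36, 0], [-16, -32, 1]].
The requested entry is 9.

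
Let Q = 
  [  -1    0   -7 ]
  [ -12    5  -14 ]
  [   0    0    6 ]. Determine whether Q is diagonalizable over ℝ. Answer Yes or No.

Characteristic polynomial: p(μ) = μ^3 - 10μ^2 + 19μ + 30 = (μ - 6)(μ - 5)(μ + 1).
All 3 eigenvalues are distinct, so Q is diagonalizable.

Yes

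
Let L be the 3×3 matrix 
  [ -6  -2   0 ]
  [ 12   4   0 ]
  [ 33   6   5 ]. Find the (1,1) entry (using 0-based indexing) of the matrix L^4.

Characteristic polynomial: t^3 - 3t^2 - 10t = t(t - 5)(t + 2), so the eigenvalues are -2, 0, 5.
t=-2: eigenvector (1, -2, -3).
t=5: eigenvector (0, 0, 1).
t=0: eigenvector (-1, 3, 3).
P = [[1, 0, -1], [-2, 0, 3], [-3, 1, 3]], D = diag(-2, 5, 0), P⁻¹ = [[3, 1, 0], [3, 0, 1], [2, 1, 0]].
L⁴ = P·diag(16, 625, 0)·P⁻¹ = [[48, 16, 0], [-96, -32, 0], [1731, -48, 625]].
The requested entry is -32.

-32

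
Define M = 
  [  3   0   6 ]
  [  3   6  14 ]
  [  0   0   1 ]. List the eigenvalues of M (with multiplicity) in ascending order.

1, 3, 6

Characteristic polynomial: p(λ) = λ^3 - 10λ^2 + 27λ - 18 = (λ - 6)(λ - 3)(λ - 1).
Roots (with multiplicity): 1, 3, 6.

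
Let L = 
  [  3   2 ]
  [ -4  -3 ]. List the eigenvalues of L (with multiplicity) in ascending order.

Characteristic polynomial: p(t) = t^2 - 1 = (t - 1)(t + 1).
Roots (with multiplicity): -1, 1.

-1, 1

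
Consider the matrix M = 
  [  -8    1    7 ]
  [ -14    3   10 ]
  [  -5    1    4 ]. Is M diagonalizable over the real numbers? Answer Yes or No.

Characteristic polynomial: p(s) = s^3 + s^2 - 5s + 3 = (s - 1)^2(s + 3).
s = 1 has algebraic multiplicity 2; rank(M − 1I) = 2, so geometric multiplicity = 1.
Geometric multiplicity < algebraic multiplicity, so M is not diagonalizable.

No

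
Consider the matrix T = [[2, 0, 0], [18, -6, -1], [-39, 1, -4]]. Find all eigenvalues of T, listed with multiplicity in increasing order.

-5, -5, 2

Characteristic polynomial: p(r) = r^3 + 8r^2 + 5r - 50 = (r - 2)(r + 5)^2.
Roots (with multiplicity): -5, -5, 2.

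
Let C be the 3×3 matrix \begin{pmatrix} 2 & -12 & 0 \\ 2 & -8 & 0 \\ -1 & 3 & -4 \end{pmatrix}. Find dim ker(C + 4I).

C + 4I = [[6, -12, 0], [2, -4, 0], [-1, 3, 0]].
This matrix has rank 2, so its null space has dimension 3 − 2 = 1.

1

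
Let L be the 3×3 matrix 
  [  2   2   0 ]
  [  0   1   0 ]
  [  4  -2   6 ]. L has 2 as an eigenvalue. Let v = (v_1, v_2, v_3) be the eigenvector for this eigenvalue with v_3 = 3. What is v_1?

L − 2I = [[0, 2, 0], [0, -1, 0], [4, -2, 4]].
Solving (L − 2I)v = 0 gives the eigenspace spanned by (-3, 0, 3).
With v_3 = 3, v = (-3, 0, 3), so v_1 = -3.

-3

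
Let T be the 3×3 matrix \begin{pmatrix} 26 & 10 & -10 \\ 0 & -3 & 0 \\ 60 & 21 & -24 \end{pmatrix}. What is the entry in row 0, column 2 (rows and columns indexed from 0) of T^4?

Characteristic polynomial: μ^3 + μ^2 - 30μ - 72 = (μ - 6)(μ + 3)(μ + 4), so the eigenvalues are -4, -3, 6.
μ=-3: eigenvector (0, 1, 1).
μ=6: eigenvector (1, 0, 2).
μ=-4: eigenvector (1, 0, 3).
P = [[0, 1, 1], [1, 0, 0], [1, 2, 3]], D = diag(-3, 6, -4), P⁻¹ = [[0, 1, 0], [3, 1, -1], [-2, -1, 1]].
T⁴ = P·diag(81, 1296, 256)·P⁻¹ = [[3376, 1040, -1040], [0, 81, 0], [6240, 1905, -1824]].
The requested entry is -1040.

-1040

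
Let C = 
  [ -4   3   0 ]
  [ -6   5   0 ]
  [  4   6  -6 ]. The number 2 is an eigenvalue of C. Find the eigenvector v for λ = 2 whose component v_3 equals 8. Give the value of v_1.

C − 2I = [[-6, 3, 0], [-6, 3, 0], [4, 6, -8]].
Solving (C − 2I)v = 0 gives the eigenspace spanned by (4, 8, 8).
With v_3 = 8, v = (4, 8, 8), so v_1 = 4.

4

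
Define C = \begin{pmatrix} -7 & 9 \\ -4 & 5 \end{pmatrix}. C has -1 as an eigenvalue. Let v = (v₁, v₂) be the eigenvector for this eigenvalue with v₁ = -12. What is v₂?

-8

C + 1I = [[-6, 9], [-4, 6]].
Solving (C + 1I)v = 0 gives the eigenspace spanned by (-12, -8).
With v₁ = -12, v = (-12, -8), so v₂ = -8.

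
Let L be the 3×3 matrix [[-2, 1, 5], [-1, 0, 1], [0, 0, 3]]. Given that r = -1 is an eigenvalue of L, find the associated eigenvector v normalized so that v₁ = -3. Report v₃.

0

L + 1I = [[-1, 1, 5], [-1, 1, 1], [0, 0, 4]].
Solving (L + 1I)v = 0 gives the eigenspace spanned by (-3, -3, 0).
With v₁ = -3, v = (-3, -3, 0), so v₃ = 0.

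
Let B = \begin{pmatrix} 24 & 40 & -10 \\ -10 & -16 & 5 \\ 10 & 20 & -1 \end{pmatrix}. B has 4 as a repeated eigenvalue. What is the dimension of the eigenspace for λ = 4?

2

B − 4I = [[20, 40, -10], [-10, -20, 5], [10, 20, -5]].
This matrix has rank 1, so its null space has dimension 3 − 1 = 2.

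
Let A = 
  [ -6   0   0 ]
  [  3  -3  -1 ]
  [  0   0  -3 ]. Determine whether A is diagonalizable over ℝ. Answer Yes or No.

Characteristic polynomial: p(μ) = μ^3 + 12μ^2 + 45μ + 54 = (μ + 3)^2(μ + 6).
μ = -3 has algebraic multiplicity 2; rank(A + 3I) = 2, so geometric multiplicity = 1.
Geometric multiplicity < algebraic multiplicity, so A is not diagonalizable.

No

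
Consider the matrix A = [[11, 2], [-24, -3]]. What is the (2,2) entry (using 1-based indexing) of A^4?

-1551

Characteristic polynomial: r^2 - 8r + 15 = (r - 5)(r - 3), so the eigenvalues are 3, 5.
r=3: eigenvector (-1, 4).
r=5: eigenvector (1, -3).
P = [[-1, 1], [4, -3]], D = diag(3, 5), P⁻¹ = [[3, 1], [4, 1]].
A⁴ = P·diag(81, 625)·P⁻¹ = [[2257, 544], [-6528, -1551]].
The requested entry is -1551.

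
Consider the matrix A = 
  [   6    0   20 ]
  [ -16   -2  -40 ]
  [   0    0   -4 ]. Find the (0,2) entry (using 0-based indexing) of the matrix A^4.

Characteristic polynomial: r^3 - 28r - 48 = (r - 6)(r + 2)(r + 4), so the eigenvalues are -4, -2, 6.
r=6: eigenvector (1, -2, 0).
r=-2: eigenvector (0, 1, 0).
r=-4: eigenvector (-2, 4, 1).
P = [[1, 0, -2], [-2, 1, 4], [0, 0, 1]], D = diag(6, -2, -4), P⁻¹ = [[1, 0, 2], [2, 1, 0], [0, 0, 1]].
A⁴ = P·diag(1296, 16, 256)·P⁻¹ = [[1296, 0, 2080], [-2560, 16, -4160], [0, 0, 256]].
The requested entry is 2080.

2080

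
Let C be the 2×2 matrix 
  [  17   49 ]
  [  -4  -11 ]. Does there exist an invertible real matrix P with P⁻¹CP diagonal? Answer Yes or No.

No

Characteristic polynomial: p(μ) = μ^2 - 6μ + 9 = (μ - 3)^2.
μ = 3 has algebraic multiplicity 2; rank(C − 3I) = 1, so geometric multiplicity = 1.
Geometric multiplicity < algebraic multiplicity, so C is not diagonalizable.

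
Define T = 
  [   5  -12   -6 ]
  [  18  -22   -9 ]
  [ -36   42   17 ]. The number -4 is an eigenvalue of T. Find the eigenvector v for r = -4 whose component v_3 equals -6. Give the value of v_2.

3

T + 4I = [[9, -12, -6], [18, -18, -9], [-36, 42, 21]].
Solving (T + 4I)v = 0 gives the eigenspace spanned by (0, 3, -6).
With v_3 = -6, v = (0, 3, -6), so v_2 = 3.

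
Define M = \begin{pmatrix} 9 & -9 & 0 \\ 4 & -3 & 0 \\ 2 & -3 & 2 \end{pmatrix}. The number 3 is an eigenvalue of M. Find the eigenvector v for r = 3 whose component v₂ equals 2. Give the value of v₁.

M − 3I = [[6, -9, 0], [4, -6, 0], [2, -3, -1]].
Solving (M − 3I)v = 0 gives the eigenspace spanned by (3, 2, 0).
With v₂ = 2, v = (3, 2, 0), so v₁ = 3.

3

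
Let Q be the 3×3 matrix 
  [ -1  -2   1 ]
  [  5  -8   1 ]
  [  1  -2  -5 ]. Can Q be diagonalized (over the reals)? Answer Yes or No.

No

Characteristic polynomial: p(t) = t^3 + 14t^2 + 64t + 96 = (t + 4)^2(t + 6).
t = -4 has algebraic multiplicity 2; rank(Q + 4I) = 2, so geometric multiplicity = 1.
Geometric multiplicity < algebraic multiplicity, so Q is not diagonalizable.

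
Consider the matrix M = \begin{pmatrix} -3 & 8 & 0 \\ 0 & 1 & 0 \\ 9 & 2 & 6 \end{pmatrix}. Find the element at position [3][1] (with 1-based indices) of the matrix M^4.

1215

Characteristic polynomial: μ^3 - 4μ^2 - 15μ + 18 = (μ - 6)(μ - 1)(μ + 3), so the eigenvalues are -3, 1, 6.
μ=-3: eigenvector (1, 0, -1).
μ=1: eigenvector (2, 1, -4).
μ=6: eigenvector (0, 0, 1).
P = [[1, 2, 0], [0, 1, 0], [-1, -4, 1]], D = diag(-3, 1, 6), P⁻¹ = [[1, -2, 0], [0, 1, 0], [1, 2, 1]].
M⁴ = P·diag(81, 1, 1296)·P⁻¹ = [[81, -160, 0], [0, 1, 0], [1215, 2750, 1296]].
The requested entry is 1215.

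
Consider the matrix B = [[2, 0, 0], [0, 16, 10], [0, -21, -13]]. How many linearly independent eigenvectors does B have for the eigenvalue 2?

2

B − 2I = [[0, 0, 0], [0, 14, 10], [0, -21, -15]].
This matrix has rank 1, so its null space has dimension 3 − 1 = 2.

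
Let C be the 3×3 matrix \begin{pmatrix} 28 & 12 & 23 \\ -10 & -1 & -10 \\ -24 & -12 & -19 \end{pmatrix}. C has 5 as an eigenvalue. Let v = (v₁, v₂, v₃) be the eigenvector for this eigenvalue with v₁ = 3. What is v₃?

C − 5I = [[23, 12, 23], [-10, -6, -10], [-24, -12, -24]].
Solving (C − 5I)v = 0 gives the eigenspace spanned by (3, 0, -3).
With v₁ = 3, v = (3, 0, -3), so v₃ = -3.

-3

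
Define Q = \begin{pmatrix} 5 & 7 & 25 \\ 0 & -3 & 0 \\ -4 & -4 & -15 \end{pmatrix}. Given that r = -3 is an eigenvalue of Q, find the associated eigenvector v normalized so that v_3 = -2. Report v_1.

Q + 3I = [[8, 7, 25], [0, 0, 0], [-4, -4, -12]].
Solving (Q + 3I)v = 0 gives the eigenspace spanned by (8, -2, -2).
With v_3 = -2, v = (8, -2, -2), so v_1 = 8.

8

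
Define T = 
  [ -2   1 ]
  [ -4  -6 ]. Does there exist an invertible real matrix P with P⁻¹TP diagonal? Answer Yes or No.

No

Characteristic polynomial: p(s) = s^2 + 8s + 16 = (s + 4)^2.
s = -4 has algebraic multiplicity 2; rank(T + 4I) = 1, so geometric multiplicity = 1.
Geometric multiplicity < algebraic multiplicity, so T is not diagonalizable.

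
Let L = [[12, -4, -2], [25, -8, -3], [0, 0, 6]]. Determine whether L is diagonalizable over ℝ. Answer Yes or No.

Characteristic polynomial: p(λ) = λ^3 - 10λ^2 + 28λ - 24 = (λ - 6)(λ - 2)^2.
λ = 2 has algebraic multiplicity 2; rank(L − 2I) = 2, so geometric multiplicity = 1.
Geometric multiplicity < algebraic multiplicity, so L is not diagonalizable.

No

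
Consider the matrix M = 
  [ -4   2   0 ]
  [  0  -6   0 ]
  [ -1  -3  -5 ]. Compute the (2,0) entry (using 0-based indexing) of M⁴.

369

Characteristic polynomial: t^3 + 15t^2 + 74t + 120 = (t + 4)(t + 5)(t + 6), so the eigenvalues are -6, -5, -4.
t=-4: eigenvector (1, 0, -1).
t=-6: eigenvector (-1, 1, 2).
t=-5: eigenvector (0, 0, 1).
P = [[1, -1, 0], [0, 1, 0], [-1, 2, 1]], D = diag(-4, -6, -5), P⁻¹ = [[1, 1, 0], [0, 1, 0], [1, -1, 1]].
M⁴ = P·diag(256, 1296, 625)·P⁻¹ = [[256, -1040, 0], [0, 1296, 0], [369, 1711, 625]].
The requested entry is 369.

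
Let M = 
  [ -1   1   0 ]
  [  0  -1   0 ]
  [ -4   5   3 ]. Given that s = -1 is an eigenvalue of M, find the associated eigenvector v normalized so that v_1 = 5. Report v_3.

5

M + 1I = [[0, 1, 0], [0, 0, 0], [-4, 5, 4]].
Solving (M + 1I)v = 0 gives the eigenspace spanned by (5, 0, 5).
With v_1 = 5, v = (5, 0, 5), so v_3 = 5.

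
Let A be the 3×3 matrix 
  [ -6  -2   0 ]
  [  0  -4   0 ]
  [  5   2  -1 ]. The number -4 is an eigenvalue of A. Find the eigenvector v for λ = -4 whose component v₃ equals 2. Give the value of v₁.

-2

A + 4I = [[-2, -2, 0], [0, 0, 0], [5, 2, 3]].
Solving (A + 4I)v = 0 gives the eigenspace spanned by (-2, 2, 2).
With v₃ = 2, v = (-2, 2, 2), so v₁ = -2.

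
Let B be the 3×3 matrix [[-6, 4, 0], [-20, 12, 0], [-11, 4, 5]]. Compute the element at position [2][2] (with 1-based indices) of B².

64

Characteristic polynomial: t^3 - 11t^2 + 38t - 40 = (t - 5)(t - 4)(t - 2), so the eigenvalues are 2, 4, 5.
t=2: eigenvector (1, 2, 1).
t=4: eigenvector (2, 5, 2).
t=5: eigenvector (0, 0, 1).
P = [[1, 2, 0], [2, 5, 0], [1, 2, 1]], D = diag(2, 4, 5), P⁻¹ = [[5, -2, 0], [-2, 1, 0], [-1, 0, 1]].
B² = P·diag(4, 16, 25)·P⁻¹ = [[-44, 24, 0], [-120, 64, 0], [-69, 24, 25]].
The requested entry is 64.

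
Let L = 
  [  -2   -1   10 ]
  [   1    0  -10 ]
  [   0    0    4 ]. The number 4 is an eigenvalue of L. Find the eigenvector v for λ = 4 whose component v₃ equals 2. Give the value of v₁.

4

L − 4I = [[-6, -1, 10], [1, -4, -10], [0, 0, 0]].
Solving (L − 4I)v = 0 gives the eigenspace spanned by (4, -4, 2).
With v₃ = 2, v = (4, -4, 2), so v₁ = 4.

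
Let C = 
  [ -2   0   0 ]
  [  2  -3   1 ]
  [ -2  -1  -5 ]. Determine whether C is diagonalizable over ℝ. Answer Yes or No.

No

Characteristic polynomial: p(λ) = λ^3 + 10λ^2 + 32λ + 32 = (λ + 2)(λ + 4)^2.
λ = -4 has algebraic multiplicity 2; rank(C + 4I) = 2, so geometric multiplicity = 1.
Geometric multiplicity < algebraic multiplicity, so C is not diagonalizable.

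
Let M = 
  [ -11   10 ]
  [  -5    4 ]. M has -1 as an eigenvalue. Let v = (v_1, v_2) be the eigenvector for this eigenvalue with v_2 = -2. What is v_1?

-2

M + 1I = [[-10, 10], [-5, 5]].
Solving (M + 1I)v = 0 gives the eigenspace spanned by (-2, -2).
With v_2 = -2, v = (-2, -2), so v_1 = -2.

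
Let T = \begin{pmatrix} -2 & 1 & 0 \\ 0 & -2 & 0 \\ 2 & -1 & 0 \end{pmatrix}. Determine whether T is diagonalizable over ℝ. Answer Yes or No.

No

Characteristic polynomial: p(s) = s^3 + 4s^2 + 4s = s(s + 2)^2.
s = -2 has algebraic multiplicity 2; rank(T + 2I) = 2, so geometric multiplicity = 1.
Geometric multiplicity < algebraic multiplicity, so T is not diagonalizable.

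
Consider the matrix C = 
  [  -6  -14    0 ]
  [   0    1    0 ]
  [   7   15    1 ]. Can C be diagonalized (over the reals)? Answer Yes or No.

Characteristic polynomial: p(μ) = μ^3 + 4μ^2 - 11μ + 6 = (μ - 1)^2(μ + 6).
μ = 1 has algebraic multiplicity 2; rank(C − 1I) = 2, so geometric multiplicity = 1.
Geometric multiplicity < algebraic multiplicity, so C is not diagonalizable.

No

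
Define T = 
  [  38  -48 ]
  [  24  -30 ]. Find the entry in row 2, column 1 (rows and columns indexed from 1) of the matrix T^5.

Characteristic polynomial: r^2 - 8r + 12 = (r - 6)(r - 2), so the eigenvalues are 2, 6.
r=6: eigenvector (-3, -2).
r=2: eigenvector (4, 3).
P = [[-3, 4], [-2, 3]], D = diag(6, 2), P⁻¹ = [[-3, 4], [-2, 3]].
T⁵ = P·diag(7776, 32)·P⁻¹ = [[69728, -92928], [46464, -61920]].
The requested entry is 46464.

46464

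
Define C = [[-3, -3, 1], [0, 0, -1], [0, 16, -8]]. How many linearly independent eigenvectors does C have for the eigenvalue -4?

1

C + 4I = [[1, -3, 1], [0, 4, -1], [0, 16, -4]].
This matrix has rank 2, so its null space has dimension 3 − 2 = 1.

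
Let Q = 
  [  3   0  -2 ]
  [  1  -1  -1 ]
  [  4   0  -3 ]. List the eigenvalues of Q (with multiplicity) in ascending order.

-1, -1, 1

Characteristic polynomial: p(t) = t^3 + t^2 - t - 1 = (t - 1)(t + 1)^2.
Roots (with multiplicity): -1, -1, 1.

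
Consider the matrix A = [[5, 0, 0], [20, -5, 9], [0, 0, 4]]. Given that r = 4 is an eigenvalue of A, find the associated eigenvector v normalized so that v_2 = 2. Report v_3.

A − 4I = [[1, 0, 0], [20, -9, 9], [0, 0, 0]].
Solving (A − 4I)v = 0 gives the eigenspace spanned by (0, 2, 2).
With v_2 = 2, v = (0, 2, 2), so v_3 = 2.

2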